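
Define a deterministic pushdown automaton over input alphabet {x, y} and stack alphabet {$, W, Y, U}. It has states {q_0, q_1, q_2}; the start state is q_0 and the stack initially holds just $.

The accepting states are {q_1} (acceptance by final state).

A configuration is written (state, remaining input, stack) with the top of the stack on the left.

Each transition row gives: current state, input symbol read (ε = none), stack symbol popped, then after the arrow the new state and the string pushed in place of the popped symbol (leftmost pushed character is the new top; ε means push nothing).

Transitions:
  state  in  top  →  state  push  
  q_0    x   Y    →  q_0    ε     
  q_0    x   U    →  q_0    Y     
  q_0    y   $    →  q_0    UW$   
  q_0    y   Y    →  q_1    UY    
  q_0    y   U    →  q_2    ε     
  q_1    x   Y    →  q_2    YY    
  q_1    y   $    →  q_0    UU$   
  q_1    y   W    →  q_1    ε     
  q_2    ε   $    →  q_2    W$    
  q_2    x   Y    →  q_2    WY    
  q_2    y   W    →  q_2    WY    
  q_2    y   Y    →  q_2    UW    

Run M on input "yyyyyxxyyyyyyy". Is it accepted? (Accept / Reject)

Reject

(q_0, yyyyyxxyyyyyyy, $)
  read y, top $: go to q_0, push UW$ → (q_0, yyyyxxyyyyyyy, UW$)
  read y, top U: go to q_2, push ε → (q_2, yyyxxyyyyyyy, W$)
  read y, top W: go to q_2, push WY → (q_2, yyxxyyyyyyy, WY$)
  read y, top W: go to q_2, push WY → (q_2, yxxyyyyyyy, WYY$)
  read y, top W: go to q_2, push WY → (q_2, xxyyyyyyy, WYYY$)
No transition applies at (q_2, xxyyyyyyy, WYYY$); input not fully consumed.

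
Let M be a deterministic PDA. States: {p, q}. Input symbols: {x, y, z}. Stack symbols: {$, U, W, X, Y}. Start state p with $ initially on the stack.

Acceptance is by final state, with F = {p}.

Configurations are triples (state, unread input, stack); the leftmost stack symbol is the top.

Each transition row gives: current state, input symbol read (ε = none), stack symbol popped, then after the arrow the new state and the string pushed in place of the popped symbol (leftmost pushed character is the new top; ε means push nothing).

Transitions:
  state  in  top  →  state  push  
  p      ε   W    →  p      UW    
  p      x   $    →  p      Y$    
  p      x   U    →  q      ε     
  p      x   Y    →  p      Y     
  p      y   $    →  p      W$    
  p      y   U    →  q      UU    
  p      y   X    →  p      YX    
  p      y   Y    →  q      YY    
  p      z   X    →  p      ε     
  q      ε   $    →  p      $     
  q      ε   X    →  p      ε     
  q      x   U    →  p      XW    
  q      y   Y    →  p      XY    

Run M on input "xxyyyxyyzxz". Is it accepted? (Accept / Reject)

Reject

(p, xxyyyxyyzxz, $) ⊢ (p, xyyyxyyzxz, Y$) ⊢ (p, yyyxyyzxz, Y$) ⊢ (q, yyxyyzxz, YY$) ⊢ (p, yxyyzxz, XYY$) ⊢ (p, xyyzxz, YXYY$) ⊢ (p, yyzxz, YXYY$) ⊢ (q, yzxz, YYXYY$) ⊢ (p, zxz, XYYXYY$) ⊢ (p, xz, YYXYY$) ⊢ (p, z, YYXYY$)
No transition applies at (p, z, YYXYY$); input not fully consumed.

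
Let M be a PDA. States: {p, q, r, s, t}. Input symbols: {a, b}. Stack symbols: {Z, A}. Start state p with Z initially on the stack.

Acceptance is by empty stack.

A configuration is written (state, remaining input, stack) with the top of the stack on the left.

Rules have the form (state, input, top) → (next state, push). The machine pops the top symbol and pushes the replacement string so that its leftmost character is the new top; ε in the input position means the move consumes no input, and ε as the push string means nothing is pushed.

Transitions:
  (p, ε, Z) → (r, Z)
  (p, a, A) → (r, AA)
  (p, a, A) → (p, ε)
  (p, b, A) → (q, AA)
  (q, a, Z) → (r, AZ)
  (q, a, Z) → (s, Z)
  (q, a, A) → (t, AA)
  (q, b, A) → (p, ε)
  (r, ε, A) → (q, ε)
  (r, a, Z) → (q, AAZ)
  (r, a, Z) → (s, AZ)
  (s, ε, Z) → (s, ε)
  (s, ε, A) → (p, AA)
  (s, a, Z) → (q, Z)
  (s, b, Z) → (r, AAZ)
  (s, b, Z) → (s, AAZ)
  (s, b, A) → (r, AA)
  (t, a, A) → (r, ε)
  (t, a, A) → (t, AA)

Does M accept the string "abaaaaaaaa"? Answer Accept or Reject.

Accept

One accepting computation: (p, abaaaaaaaa, Z) ⊢ (r, abaaaaaaaa, Z) ⊢ (q, baaaaaaaa, AAZ) ⊢ (p, aaaaaaaa, AZ) ⊢ (r, aaaaaaa, AAZ) ⊢ (q, aaaaaaa, AZ) ⊢ (t, aaaaaa, AAZ) ⊢ (r, aaaaa, AZ) ⊢ (q, aaaaa, Z) ⊢ (s, aaaa, Z) ⊢ (q, aaa, Z) ⊢ (s, aa, Z) ⊢ (q, a, Z) ⊢ (s, ε, Z) ⊢ (s, ε, ε)
All input consumed and the stack is empty.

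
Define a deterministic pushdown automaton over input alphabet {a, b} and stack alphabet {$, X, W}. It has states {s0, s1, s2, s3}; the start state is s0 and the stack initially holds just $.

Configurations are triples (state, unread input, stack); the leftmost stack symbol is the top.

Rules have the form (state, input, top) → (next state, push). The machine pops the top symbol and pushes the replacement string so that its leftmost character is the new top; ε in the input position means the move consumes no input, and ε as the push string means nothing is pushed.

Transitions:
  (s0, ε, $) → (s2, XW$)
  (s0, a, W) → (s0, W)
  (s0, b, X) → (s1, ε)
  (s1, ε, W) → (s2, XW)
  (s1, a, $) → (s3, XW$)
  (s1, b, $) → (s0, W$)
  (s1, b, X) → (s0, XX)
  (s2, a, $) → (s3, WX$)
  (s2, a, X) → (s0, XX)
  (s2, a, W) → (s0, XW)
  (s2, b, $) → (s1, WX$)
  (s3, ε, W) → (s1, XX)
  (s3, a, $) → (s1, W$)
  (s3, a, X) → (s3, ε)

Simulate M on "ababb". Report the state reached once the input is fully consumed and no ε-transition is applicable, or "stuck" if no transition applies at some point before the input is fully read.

(s0, ababb, $)
  ε-move, top $: go to s2, push XW$ → (s2, ababb, XW$)
  read a, top X: go to s0, push XX → (s0, babb, XXW$)
  read b, top X: go to s1, push ε → (s1, abb, XW$)
No transition for (s1, a, top X); M blocks with input abb remaining.

stuck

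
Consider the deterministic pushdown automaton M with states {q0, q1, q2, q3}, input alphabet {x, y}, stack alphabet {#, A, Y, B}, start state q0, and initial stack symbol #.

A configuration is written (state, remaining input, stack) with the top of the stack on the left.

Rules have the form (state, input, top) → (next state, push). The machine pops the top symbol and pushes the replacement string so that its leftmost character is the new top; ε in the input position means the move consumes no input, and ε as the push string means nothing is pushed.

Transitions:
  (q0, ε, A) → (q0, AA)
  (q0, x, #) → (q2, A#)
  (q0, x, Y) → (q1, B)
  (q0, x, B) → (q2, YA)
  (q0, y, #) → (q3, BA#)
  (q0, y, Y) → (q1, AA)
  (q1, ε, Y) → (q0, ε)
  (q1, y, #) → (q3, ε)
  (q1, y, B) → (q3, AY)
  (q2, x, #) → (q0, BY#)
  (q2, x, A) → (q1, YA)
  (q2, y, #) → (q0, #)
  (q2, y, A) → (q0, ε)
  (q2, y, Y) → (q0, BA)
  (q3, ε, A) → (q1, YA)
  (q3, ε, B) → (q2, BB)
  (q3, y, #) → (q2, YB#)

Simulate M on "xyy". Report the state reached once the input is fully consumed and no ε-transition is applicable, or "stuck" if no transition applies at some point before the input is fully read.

(q0, xyy, #) ⊢ (q2, yy, A#) ⊢ (q0, y, #) ⊢ (q3, ε, BA#) ⊢ (q2, ε, BBA#)
All input consumed; M is in state q2.

q2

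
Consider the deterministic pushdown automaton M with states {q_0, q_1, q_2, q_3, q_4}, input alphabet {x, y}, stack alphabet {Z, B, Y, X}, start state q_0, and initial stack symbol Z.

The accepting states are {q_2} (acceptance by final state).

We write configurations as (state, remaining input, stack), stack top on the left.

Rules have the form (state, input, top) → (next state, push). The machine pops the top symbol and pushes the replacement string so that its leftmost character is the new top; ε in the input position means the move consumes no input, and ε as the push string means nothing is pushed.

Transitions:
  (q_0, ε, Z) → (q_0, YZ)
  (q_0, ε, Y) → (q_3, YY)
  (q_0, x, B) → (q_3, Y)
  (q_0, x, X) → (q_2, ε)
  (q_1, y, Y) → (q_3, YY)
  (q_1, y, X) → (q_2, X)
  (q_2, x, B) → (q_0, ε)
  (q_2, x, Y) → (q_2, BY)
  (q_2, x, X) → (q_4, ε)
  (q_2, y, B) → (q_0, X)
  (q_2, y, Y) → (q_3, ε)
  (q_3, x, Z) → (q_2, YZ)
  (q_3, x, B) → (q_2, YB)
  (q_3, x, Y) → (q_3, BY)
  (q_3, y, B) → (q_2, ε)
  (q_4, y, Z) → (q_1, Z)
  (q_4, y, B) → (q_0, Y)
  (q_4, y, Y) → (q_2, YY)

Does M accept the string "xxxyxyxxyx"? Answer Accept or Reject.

(q_0, xxxyxyxxyx, Z)
  ε-move, top Z: go to q_0, push YZ → (q_0, xxxyxyxxyx, YZ)
  ε-move, top Y: go to q_3, push YY → (q_3, xxxyxyxxyx, YYZ)
  read x, top Y: go to q_3, push BY → (q_3, xxyxyxxyx, BYYZ)
  read x, top B: go to q_2, push YB → (q_2, xyxyxxyx, YBYYZ)
  read x, top Y: go to q_2, push BY → (q_2, yxyxxyx, BYBYYZ)
  read y, top B: go to q_0, push X → (q_0, xyxxyx, XYBYYZ)
  read x, top X: go to q_2, push ε → (q_2, yxxyx, YBYYZ)
  read y, top Y: go to q_3, push ε → (q_3, xxyx, BYYZ)
  read x, top B: go to q_2, push YB → (q_2, xyx, YBYYZ)
  read x, top Y: go to q_2, push BY → (q_2, yx, BYBYYZ)
  read y, top B: go to q_0, push X → (q_0, x, XYBYYZ)
  read x, top X: go to q_2, push ε → (q_2, ε, YBYYZ)
All input consumed; state q_2 ∈ F.

Accept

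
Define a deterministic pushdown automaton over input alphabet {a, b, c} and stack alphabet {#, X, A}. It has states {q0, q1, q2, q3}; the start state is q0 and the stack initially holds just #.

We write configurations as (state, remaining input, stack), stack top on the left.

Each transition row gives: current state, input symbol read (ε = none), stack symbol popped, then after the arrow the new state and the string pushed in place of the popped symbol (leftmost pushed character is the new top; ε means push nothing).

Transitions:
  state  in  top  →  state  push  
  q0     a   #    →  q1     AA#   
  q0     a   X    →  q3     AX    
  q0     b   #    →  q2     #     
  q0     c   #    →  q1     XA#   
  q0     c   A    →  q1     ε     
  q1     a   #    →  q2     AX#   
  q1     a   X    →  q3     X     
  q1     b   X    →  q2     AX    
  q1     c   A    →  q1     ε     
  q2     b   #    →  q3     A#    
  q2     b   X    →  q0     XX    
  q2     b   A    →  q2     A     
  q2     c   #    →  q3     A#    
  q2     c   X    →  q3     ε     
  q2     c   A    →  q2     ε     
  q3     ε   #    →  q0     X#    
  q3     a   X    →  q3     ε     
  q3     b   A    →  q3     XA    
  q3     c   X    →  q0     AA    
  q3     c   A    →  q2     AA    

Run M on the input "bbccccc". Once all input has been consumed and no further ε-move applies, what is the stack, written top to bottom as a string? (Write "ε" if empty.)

(q0, bbccccc, #)
  read b, top #: go to q2, push # → (q2, bccccc, #)
  read b, top #: go to q3, push A# → (q3, ccccc, A#)
  read c, top A: go to q2, push AA → (q2, cccc, AA#)
  read c, top A: go to q2, push ε → (q2, ccc, A#)
  read c, top A: go to q2, push ε → (q2, cc, #)
  read c, top #: go to q3, push A# → (q3, c, A#)
  read c, top A: go to q2, push AA → (q2, ε, AA#)
All input consumed in state q2 with stack AA#.

AA#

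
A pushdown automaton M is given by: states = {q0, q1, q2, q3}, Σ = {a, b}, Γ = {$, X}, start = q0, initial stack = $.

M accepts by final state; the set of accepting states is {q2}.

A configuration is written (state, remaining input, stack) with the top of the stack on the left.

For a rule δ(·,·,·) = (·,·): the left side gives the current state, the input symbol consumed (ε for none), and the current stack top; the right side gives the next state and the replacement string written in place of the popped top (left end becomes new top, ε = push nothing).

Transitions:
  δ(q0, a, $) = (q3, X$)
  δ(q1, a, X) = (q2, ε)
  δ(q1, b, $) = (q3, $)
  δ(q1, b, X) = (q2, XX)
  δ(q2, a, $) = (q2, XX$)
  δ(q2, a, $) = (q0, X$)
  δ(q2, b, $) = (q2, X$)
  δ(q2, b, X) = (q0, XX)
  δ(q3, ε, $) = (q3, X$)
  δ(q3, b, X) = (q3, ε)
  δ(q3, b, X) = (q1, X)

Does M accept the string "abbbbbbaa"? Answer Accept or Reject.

One accepting computation: (q0, abbbbbbaa, $) ⊢ (q3, bbbbbbaa, X$) ⊢ (q3, bbbbbaa, $) ⊢ (q3, bbbbbaa, X$) ⊢ (q3, bbbbaa, $) ⊢ (q3, bbbbaa, X$) ⊢ (q3, bbbaa, $) ⊢ (q3, bbbaa, X$) ⊢ (q3, bbaa, $) ⊢ (q3, bbaa, X$) ⊢ (q3, baa, $) ⊢ (q3, baa, X$) ⊢ (q1, aa, X$) ⊢ (q2, a, $) ⊢ (q2, ε, XX$)
All input consumed and state q2 ∈ F.

Accept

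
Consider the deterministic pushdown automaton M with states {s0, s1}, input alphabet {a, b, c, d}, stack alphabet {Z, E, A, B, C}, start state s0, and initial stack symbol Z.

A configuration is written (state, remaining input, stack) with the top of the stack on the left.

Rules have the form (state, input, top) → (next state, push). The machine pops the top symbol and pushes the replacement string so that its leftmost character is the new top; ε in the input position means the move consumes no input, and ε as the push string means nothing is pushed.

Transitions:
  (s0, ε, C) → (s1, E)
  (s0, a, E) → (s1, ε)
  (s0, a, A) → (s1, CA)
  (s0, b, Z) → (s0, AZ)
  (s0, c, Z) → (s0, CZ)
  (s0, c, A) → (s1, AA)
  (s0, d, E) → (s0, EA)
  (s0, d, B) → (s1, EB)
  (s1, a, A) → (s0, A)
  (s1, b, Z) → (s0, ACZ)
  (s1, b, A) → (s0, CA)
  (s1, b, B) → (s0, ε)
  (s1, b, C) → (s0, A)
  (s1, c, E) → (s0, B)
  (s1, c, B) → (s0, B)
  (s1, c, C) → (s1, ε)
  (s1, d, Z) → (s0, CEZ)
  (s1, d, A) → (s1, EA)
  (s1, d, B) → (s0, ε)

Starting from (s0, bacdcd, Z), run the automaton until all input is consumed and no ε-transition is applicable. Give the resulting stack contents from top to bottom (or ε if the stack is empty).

EBAZ

(s0, bacdcd, Z)
  read b, top Z: go to s0, push AZ → (s0, acdcd, AZ)
  read a, top A: go to s1, push CA → (s1, cdcd, CAZ)
  read c, top C: go to s1, push ε → (s1, dcd, AZ)
  read d, top A: go to s1, push EA → (s1, cd, EAZ)
  read c, top E: go to s0, push B → (s0, d, BAZ)
  read d, top B: go to s1, push EB → (s1, ε, EBAZ)
All input consumed in state s1 with stack EBAZ.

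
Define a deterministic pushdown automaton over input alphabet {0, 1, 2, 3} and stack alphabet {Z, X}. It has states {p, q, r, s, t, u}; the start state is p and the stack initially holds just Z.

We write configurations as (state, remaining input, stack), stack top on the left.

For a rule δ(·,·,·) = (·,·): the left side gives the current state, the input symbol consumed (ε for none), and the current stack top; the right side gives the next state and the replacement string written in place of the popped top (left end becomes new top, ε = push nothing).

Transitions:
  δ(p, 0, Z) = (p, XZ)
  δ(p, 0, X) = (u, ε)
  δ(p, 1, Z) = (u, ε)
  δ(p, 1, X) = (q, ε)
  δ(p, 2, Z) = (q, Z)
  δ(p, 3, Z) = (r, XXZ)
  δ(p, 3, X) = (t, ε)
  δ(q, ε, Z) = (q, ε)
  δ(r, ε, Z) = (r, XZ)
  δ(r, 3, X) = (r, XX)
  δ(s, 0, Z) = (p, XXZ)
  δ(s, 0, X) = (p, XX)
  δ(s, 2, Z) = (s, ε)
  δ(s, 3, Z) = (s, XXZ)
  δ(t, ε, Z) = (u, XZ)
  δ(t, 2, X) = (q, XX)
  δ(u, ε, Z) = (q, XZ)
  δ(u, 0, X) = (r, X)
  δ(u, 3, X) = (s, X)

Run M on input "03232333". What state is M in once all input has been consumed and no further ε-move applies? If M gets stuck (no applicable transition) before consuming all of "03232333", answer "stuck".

stuck

(p, 03232333, Z)
  read 0, top Z: go to p, push XZ → (p, 3232333, XZ)
  read 3, top X: go to t, push ε → (t, 232333, Z)
  ε-move, top Z: go to u, push XZ → (u, 232333, XZ)
No transition for (u, 2, top X); M blocks with input 232333 remaining.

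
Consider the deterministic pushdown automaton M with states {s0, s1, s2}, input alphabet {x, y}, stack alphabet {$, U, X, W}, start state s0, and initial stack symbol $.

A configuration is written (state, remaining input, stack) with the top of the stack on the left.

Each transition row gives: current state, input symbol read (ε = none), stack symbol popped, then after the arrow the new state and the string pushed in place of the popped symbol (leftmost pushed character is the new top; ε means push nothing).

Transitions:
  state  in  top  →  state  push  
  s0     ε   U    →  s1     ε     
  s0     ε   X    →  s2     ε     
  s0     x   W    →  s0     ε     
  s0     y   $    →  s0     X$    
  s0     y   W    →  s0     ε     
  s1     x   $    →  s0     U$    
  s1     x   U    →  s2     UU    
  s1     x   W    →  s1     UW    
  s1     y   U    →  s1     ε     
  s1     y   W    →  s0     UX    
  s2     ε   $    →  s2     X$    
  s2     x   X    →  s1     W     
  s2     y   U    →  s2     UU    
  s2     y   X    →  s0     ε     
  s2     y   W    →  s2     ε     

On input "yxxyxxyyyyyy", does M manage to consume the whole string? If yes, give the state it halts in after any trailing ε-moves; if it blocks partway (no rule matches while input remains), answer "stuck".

s2

(s0, yxxyxxyyyyyy, $)
  read y, top $: go to s0, push X$ → (s0, xxyxxyyyyyy, X$)
  ε-move, top X: go to s2, push ε → (s2, xxyxxyyyyyy, $)
  ε-move, top $: go to s2, push X$ → (s2, xxyxxyyyyyy, X$)
  read x, top X: go to s1, push W → (s1, xyxxyyyyyy, W$)
  read x, top W: go to s1, push UW → (s1, yxxyyyyyy, UW$)
  read y, top U: go to s1, push ε → (s1, xxyyyyyy, W$)
  read x, top W: go to s1, push UW → (s1, xyyyyyy, UW$)
  read x, top U: go to s2, push UU → (s2, yyyyyy, UUW$)
  read y, top U: go to s2, push UU → (s2, yyyyy, UUUW$)
  read y, top U: go to s2, push UU → (s2, yyyy, UUUUW$)
  read y, top U: go to s2, push UU → (s2, yyy, UUUUUW$)
  read y, top U: go to s2, push UU → (s2, yy, UUUUUUW$)
  read y, top U: go to s2, push UU → (s2, y, UUUUUUUW$)
  read y, top U: go to s2, push UU → (s2, ε, UUUUUUUUW$)
All input consumed; M is in state s2.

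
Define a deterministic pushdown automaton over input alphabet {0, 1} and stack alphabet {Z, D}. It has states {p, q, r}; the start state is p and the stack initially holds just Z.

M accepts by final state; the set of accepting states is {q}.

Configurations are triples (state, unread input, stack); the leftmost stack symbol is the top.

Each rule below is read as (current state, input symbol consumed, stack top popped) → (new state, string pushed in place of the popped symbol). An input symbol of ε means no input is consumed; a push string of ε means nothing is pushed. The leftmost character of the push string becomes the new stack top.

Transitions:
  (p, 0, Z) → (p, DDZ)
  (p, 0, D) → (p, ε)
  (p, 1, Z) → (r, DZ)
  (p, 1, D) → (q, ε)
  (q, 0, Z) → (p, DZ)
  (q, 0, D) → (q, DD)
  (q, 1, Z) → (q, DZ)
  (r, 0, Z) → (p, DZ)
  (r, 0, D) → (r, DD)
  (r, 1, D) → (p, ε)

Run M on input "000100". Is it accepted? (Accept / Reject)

Reject

(p, 000100, Z)
  read 0, top Z: go to p, push DDZ → (p, 00100, DDZ)
  read 0, top D: go to p, push ε → (p, 0100, DZ)
  read 0, top D: go to p, push ε → (p, 100, Z)
  read 1, top Z: go to r, push DZ → (r, 00, DZ)
  read 0, top D: go to r, push DD → (r, 0, DDZ)
  read 0, top D: go to r, push DD → (r, ε, DDDZ)
All input consumed; state r ∉ F and no further ε-move applies.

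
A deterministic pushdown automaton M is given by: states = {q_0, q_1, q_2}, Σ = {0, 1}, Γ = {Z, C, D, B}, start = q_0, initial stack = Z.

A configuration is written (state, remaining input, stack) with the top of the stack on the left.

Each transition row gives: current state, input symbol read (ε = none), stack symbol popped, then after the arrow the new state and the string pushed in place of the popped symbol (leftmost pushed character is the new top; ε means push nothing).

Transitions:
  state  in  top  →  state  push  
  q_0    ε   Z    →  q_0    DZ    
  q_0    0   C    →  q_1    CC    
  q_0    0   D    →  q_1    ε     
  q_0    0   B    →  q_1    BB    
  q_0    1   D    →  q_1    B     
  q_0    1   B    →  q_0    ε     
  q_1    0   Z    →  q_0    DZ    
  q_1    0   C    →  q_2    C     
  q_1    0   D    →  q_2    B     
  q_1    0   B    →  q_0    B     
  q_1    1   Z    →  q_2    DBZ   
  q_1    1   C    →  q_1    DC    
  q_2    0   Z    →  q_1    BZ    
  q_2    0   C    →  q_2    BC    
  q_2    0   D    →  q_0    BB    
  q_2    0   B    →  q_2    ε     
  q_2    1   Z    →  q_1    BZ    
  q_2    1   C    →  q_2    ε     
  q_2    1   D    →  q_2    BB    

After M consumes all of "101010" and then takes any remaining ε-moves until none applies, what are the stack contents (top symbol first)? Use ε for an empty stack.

(q_0, 101010, Z) ⊢ (q_0, 101010, DZ) ⊢ (q_1, 01010, BZ) ⊢ (q_0, 1010, BZ) ⊢ (q_0, 010, Z) ⊢ (q_0, 010, DZ) ⊢ (q_1, 10, Z) ⊢ (q_2, 0, DBZ) ⊢ (q_0, ε, BBBZ)
All input consumed in state q_0 with stack BBBZ.

BBBZ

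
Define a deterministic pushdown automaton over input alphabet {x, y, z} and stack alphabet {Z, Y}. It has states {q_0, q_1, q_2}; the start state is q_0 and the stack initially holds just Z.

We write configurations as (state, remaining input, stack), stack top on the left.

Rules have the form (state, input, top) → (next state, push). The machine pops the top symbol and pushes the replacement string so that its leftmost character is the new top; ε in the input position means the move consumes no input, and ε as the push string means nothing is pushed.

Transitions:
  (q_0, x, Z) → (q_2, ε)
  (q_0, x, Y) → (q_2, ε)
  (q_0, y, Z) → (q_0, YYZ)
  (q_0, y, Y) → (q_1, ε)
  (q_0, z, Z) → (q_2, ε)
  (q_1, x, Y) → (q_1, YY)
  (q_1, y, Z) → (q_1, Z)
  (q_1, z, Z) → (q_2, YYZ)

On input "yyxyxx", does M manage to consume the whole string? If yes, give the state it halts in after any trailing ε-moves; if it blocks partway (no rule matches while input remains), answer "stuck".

stuck

(q_0, yyxyxx, Z)
  read y, top Z: go to q_0, push YYZ → (q_0, yxyxx, YYZ)
  read y, top Y: go to q_1, push ε → (q_1, xyxx, YZ)
  read x, top Y: go to q_1, push YY → (q_1, yxx, YYZ)
No transition for (q_1, y, top Y); M blocks with input yxx remaining.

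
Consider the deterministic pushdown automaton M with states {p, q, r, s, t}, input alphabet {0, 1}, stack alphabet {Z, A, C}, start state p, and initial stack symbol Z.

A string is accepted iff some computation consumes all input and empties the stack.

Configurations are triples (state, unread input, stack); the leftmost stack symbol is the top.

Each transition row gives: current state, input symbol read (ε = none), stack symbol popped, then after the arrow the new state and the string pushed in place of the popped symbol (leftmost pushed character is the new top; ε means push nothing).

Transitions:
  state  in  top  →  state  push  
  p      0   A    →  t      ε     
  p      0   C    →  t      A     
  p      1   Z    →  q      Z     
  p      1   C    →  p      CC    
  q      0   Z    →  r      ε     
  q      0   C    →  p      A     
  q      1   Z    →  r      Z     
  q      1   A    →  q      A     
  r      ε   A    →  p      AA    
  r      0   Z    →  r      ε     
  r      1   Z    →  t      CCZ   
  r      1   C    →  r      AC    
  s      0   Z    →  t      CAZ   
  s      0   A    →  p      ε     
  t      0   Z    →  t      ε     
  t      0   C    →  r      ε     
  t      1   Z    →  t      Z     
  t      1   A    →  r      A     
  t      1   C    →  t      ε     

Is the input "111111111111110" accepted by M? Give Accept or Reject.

Accept

(p, 111111111111110, Z) ⊢ (q, 11111111111110, Z) ⊢ (r, 1111111111110, Z) ⊢ (t, 111111111110, CCZ) ⊢ (t, 11111111110, CZ) ⊢ (t, 1111111110, Z) ⊢ (t, 111111110, Z) ⊢ (t, 11111110, Z) ⊢ (t, 1111110, Z) ⊢ (t, 111110, Z) ⊢ (t, 11110, Z) ⊢ (t, 1110, Z) ⊢ (t, 110, Z) ⊢ (t, 10, Z) ⊢ (t, 0, Z) ⊢ (t, ε, ε)
All input consumed and the stack is empty.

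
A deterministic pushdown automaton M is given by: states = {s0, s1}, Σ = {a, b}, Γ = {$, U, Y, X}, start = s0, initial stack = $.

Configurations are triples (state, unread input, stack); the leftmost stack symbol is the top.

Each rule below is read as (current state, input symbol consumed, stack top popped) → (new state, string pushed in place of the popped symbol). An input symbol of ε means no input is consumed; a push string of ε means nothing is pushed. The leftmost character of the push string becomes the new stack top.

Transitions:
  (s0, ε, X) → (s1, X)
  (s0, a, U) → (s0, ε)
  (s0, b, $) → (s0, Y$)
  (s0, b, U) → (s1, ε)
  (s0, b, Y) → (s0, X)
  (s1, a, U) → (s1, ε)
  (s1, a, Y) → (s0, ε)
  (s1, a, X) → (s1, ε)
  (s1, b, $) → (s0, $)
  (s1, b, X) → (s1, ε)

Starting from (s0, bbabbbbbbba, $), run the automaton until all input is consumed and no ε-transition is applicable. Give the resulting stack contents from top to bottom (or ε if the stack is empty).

(s0, bbabbbbbbba, $)
  read b, top $: go to s0, push Y$ → (s0, babbbbbbba, Y$)
  read b, top Y: go to s0, push X → (s0, abbbbbbba, X$)
  ε-move, top X: go to s1, push X → (s1, abbbbbbba, X$)
  read a, top X: go to s1, push ε → (s1, bbbbbbba, $)
  read b, top $: go to s0, push $ → (s0, bbbbbba, $)
  read b, top $: go to s0, push Y$ → (s0, bbbbba, Y$)
  read b, top Y: go to s0, push X → (s0, bbbba, X$)
  ε-move, top X: go to s1, push X → (s1, bbbba, X$)
  read b, top X: go to s1, push ε → (s1, bbba, $)
  read b, top $: go to s0, push $ → (s0, bba, $)
  read b, top $: go to s0, push Y$ → (s0, ba, Y$)
  read b, top Y: go to s0, push X → (s0, a, X$)
  ε-move, top X: go to s1, push X → (s1, a, X$)
  read a, top X: go to s1, push ε → (s1, ε, $)
All input consumed in state s1 with stack $.

$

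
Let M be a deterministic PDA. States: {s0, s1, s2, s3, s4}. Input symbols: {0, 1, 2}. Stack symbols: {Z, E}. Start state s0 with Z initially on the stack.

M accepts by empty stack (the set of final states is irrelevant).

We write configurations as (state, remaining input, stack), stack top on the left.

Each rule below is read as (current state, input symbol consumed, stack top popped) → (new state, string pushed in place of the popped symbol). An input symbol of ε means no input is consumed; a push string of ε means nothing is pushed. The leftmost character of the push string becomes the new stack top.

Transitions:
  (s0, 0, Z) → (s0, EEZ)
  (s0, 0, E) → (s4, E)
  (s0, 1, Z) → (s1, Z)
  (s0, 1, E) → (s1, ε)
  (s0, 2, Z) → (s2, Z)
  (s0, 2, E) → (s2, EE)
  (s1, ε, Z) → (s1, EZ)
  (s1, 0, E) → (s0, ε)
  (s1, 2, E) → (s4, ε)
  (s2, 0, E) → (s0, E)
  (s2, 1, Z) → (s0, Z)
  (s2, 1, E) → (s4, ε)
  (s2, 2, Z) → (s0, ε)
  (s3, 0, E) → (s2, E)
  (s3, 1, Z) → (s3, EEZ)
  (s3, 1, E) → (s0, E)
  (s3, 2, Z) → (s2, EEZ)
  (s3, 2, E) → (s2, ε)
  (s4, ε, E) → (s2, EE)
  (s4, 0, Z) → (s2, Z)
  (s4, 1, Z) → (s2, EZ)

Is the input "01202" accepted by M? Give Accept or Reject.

(s0, 01202, Z)
  read 0, top Z: go to s0, push EEZ → (s0, 1202, EEZ)
  read 1, top E: go to s1, push ε → (s1, 202, EZ)
  read 2, top E: go to s4, push ε → (s4, 02, Z)
  read 0, top Z: go to s2, push Z → (s2, 2, Z)
  read 2, top Z: go to s0, push ε → (s0, ε, ε)
All input consumed and the stack is empty.

Accept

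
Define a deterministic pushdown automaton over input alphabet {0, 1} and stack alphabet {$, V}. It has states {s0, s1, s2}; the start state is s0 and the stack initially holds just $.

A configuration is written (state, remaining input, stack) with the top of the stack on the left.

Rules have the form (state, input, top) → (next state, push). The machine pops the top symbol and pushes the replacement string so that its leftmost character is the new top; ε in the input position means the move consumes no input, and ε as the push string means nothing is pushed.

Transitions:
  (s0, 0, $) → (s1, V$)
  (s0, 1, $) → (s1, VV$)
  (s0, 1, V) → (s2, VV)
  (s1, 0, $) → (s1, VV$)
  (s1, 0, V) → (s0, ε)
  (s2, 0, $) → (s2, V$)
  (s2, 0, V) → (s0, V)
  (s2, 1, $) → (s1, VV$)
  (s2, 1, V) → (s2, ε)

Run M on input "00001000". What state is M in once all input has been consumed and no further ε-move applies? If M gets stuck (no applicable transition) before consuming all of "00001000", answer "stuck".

(s0, 00001000, $) ⊢ (s1, 0001000, V$) ⊢ (s0, 001000, $) ⊢ (s1, 01000, V$) ⊢ (s0, 1000, $) ⊢ (s1, 000, VV$) ⊢ (s0, 00, V$)
No transition for (s0, 0, top V); M blocks with input 00 remaining.

stuck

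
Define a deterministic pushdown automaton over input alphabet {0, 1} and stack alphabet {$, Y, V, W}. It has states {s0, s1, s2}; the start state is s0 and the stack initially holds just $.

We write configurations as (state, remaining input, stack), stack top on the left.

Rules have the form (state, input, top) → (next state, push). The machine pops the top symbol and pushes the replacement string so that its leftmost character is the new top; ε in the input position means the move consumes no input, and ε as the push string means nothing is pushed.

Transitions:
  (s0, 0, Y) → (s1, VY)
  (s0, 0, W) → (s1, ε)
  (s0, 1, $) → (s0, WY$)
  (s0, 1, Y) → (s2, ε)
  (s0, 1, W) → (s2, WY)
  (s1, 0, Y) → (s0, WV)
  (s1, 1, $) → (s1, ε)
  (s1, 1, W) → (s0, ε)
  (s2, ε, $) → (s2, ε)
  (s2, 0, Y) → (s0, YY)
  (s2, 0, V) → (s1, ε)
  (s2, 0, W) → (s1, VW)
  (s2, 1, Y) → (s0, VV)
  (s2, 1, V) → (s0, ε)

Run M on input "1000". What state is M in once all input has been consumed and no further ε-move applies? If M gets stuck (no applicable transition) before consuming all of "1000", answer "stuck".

(s0, 1000, $)
  read 1, top $: go to s0, push WY$ → (s0, 000, WY$)
  read 0, top W: go to s1, push ε → (s1, 00, Y$)
  read 0, top Y: go to s0, push WV → (s0, 0, WV$)
  read 0, top W: go to s1, push ε → (s1, ε, V$)
All input consumed; M is in state s1.

s1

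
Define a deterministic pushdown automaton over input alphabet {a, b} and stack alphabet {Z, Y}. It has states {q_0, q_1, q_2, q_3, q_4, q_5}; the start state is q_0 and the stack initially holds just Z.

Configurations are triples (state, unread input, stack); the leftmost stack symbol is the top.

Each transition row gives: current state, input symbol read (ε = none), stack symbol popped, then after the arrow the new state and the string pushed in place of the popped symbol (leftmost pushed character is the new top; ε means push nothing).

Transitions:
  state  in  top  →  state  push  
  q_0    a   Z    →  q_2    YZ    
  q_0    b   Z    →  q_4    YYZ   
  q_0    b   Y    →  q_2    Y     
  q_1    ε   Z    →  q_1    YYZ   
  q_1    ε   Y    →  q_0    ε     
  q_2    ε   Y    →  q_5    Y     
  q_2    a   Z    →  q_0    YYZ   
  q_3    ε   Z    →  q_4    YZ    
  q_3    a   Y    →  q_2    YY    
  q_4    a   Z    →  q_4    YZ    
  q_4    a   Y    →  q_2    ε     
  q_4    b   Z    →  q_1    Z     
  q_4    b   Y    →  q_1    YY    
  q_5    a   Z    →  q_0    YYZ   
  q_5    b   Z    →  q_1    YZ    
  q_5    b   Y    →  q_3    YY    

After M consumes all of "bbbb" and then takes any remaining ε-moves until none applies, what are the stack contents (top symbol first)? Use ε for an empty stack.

YYYZ

(q_0, bbbb, Z)
  read b, top Z: go to q_4, push YYZ → (q_4, bbb, YYZ)
  read b, top Y: go to q_1, push YY → (q_1, bb, YYYZ)
  ε-move, top Y: go to q_0, push ε → (q_0, bb, YYZ)
  read b, top Y: go to q_2, push Y → (q_2, b, YYZ)
  ε-move, top Y: go to q_5, push Y → (q_5, b, YYZ)
  read b, top Y: go to q_3, push YY → (q_3, ε, YYYZ)
All input consumed in state q_3 with stack YYYZ.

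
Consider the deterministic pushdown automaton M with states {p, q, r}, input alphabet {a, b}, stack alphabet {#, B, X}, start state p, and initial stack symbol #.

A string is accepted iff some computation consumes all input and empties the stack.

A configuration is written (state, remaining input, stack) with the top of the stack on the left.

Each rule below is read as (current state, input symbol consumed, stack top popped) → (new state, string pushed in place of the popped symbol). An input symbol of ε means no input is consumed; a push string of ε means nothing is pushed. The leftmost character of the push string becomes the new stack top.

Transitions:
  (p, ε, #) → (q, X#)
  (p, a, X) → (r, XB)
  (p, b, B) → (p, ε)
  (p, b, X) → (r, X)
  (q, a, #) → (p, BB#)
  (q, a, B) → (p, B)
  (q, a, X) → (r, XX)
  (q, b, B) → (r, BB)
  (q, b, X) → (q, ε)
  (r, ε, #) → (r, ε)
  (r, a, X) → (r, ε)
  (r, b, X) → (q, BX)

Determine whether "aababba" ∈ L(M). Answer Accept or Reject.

(p, aababba, #)
  ε-move, top #: go to q, push X# → (q, aababba, X#)
  read a, top X: go to r, push XX → (r, ababba, XX#)
  read a, top X: go to r, push ε → (r, babba, X#)
  read b, top X: go to q, push BX → (q, abba, BX#)
  read a, top B: go to p, push B → (p, bba, BX#)
  read b, top B: go to p, push ε → (p, ba, X#)
  read b, top X: go to r, push X → (r, a, X#)
  read a, top X: go to r, push ε → (r, ε, #)
  ε-move, top #: go to r, push ε → (r, ε, ε)
All input consumed and the stack is empty.

Accept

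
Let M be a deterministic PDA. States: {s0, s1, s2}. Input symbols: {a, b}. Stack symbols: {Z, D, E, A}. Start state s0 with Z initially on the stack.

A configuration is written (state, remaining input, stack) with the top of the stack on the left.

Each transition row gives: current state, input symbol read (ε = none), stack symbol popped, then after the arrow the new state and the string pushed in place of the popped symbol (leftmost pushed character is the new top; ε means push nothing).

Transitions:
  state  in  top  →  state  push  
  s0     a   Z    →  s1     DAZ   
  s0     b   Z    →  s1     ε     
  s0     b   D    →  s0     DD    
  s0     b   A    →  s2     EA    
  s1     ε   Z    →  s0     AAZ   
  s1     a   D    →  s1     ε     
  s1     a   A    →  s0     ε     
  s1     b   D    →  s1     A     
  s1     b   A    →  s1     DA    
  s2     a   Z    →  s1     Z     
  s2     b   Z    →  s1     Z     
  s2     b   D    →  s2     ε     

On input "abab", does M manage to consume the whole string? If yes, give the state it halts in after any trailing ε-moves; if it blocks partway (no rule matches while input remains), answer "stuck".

s2

(s0, abab, Z) ⊢ (s1, bab, DAZ) ⊢ (s1, ab, AAZ) ⊢ (s0, b, AZ) ⊢ (s2, ε, EAZ)
All input consumed; M is in state s2.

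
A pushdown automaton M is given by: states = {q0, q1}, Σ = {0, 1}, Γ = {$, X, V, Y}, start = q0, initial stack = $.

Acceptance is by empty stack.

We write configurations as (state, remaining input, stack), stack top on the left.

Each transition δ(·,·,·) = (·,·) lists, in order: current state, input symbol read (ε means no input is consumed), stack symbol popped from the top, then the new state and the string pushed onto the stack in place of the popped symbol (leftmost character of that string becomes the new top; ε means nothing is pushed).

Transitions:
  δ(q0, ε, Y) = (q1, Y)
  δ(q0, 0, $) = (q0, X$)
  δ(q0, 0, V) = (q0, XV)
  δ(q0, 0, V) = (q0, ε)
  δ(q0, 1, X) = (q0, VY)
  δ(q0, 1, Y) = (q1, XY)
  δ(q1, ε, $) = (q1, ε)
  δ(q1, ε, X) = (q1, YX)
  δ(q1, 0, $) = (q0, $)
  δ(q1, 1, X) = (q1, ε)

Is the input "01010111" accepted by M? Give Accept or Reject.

Reject

No computation consumes all input and empties the stack.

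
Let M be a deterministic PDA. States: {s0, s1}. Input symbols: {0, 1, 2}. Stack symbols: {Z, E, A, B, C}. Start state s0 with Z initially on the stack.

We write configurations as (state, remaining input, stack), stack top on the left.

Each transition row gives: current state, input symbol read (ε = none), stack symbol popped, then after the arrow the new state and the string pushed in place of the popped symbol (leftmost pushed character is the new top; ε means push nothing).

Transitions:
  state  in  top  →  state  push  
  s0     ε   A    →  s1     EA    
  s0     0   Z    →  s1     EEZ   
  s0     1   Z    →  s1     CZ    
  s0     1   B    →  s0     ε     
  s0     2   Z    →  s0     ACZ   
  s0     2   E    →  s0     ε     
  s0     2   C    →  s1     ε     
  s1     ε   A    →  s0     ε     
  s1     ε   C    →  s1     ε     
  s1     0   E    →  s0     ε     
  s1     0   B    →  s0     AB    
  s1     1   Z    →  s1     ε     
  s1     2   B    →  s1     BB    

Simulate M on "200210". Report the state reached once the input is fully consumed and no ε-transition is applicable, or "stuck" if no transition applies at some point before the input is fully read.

stuck

(s0, 200210, Z)
  read 2, top Z: go to s0, push ACZ → (s0, 00210, ACZ)
  ε-move, top A: go to s1, push EA → (s1, 00210, EACZ)
  read 0, top E: go to s0, push ε → (s0, 0210, ACZ)
  ε-move, top A: go to s1, push EA → (s1, 0210, EACZ)
  read 0, top E: go to s0, push ε → (s0, 210, ACZ)
  ε-move, top A: go to s1, push EA → (s1, 210, EACZ)
No transition for (s1, 2, top E); M blocks with input 210 remaining.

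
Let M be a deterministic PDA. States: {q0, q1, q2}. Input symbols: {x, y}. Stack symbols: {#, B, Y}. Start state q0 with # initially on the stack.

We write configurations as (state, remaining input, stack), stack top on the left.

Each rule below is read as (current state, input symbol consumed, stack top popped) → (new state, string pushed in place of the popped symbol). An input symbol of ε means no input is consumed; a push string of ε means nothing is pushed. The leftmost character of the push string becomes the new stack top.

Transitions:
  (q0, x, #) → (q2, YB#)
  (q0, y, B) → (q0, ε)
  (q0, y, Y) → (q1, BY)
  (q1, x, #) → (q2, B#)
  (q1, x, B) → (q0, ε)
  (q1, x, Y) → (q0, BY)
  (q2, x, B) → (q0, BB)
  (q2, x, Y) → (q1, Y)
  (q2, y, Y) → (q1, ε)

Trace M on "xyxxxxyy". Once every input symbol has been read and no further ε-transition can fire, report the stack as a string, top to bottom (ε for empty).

BYB#

(q0, xyxxxxyy, #)
  read x, top #: go to q2, push YB# → (q2, yxxxxyy, YB#)
  read y, top Y: go to q1, push ε → (q1, xxxxyy, B#)
  read x, top B: go to q0, push ε → (q0, xxxyy, #)
  read x, top #: go to q2, push YB# → (q2, xxyy, YB#)
  read x, top Y: go to q1, push Y → (q1, xyy, YB#)
  read x, top Y: go to q0, push BY → (q0, yy, BYB#)
  read y, top B: go to q0, push ε → (q0, y, YB#)
  read y, top Y: go to q1, push BY → (q1, ε, BYB#)
All input consumed in state q1 with stack BYB#.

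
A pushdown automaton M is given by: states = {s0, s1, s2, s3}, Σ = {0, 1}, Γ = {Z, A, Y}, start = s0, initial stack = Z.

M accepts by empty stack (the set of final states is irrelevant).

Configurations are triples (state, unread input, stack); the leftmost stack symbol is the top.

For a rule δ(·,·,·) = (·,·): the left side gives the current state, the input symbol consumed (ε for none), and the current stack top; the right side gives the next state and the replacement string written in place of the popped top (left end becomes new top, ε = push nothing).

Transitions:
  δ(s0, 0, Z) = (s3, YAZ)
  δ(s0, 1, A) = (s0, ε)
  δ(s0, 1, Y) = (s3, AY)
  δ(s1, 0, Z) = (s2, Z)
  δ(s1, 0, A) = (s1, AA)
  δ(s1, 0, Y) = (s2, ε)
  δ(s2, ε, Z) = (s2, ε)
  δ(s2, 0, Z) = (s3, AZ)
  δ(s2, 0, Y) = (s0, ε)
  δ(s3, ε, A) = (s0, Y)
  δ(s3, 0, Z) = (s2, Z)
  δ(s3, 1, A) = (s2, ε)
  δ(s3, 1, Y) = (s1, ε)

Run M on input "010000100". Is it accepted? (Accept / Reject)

Reject

No computation consumes all input and empties the stack.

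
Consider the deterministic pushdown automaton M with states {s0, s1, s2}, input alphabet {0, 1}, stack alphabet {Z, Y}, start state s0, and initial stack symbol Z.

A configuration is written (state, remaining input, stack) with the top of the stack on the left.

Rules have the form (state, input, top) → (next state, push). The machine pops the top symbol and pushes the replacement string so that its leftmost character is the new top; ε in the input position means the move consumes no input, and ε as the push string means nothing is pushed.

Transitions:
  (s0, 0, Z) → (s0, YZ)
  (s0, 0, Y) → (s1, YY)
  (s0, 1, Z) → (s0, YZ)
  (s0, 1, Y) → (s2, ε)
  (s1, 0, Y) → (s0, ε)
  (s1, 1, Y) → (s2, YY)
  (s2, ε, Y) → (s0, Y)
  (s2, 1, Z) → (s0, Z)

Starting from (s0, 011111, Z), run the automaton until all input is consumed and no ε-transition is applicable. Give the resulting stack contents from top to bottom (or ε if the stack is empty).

Z

(s0, 011111, Z)
  read 0, top Z: go to s0, push YZ → (s0, 11111, YZ)
  read 1, top Y: go to s2, push ε → (s2, 1111, Z)
  read 1, top Z: go to s0, push Z → (s0, 111, Z)
  read 1, top Z: go to s0, push YZ → (s0, 11, YZ)
  read 1, top Y: go to s2, push ε → (s2, 1, Z)
  read 1, top Z: go to s0, push Z → (s0, ε, Z)
All input consumed in state s0 with stack Z.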